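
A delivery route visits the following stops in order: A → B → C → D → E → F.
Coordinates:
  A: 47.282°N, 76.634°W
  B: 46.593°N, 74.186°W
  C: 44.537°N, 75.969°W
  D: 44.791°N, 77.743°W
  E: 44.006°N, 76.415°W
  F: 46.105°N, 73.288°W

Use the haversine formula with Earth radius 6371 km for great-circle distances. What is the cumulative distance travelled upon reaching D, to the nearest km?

612 km

Leg distances:
A→B: 201.0 km  (cumulative 201.0 km)
B→C: 267.4 km  (cumulative 468.5 km)
C→D: 143.1 km  (cumulative 611.6 km)
Cumulative distance at D ≈ 612 km.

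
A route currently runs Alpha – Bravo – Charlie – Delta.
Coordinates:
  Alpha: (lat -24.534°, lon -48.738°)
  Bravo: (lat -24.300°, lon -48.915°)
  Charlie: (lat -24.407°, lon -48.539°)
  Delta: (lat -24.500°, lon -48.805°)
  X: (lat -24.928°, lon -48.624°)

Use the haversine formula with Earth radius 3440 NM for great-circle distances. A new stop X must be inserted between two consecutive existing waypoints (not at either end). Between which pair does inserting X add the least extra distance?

between Charlie and Delta

Added distance for inserting X between each consecutive pair:
Alpha–Bravo: 48.3 NM
Bravo–Charlie: 51.0 NM
Charlie–Delta: 43.6 NM
Smallest added distance is 43.6 NM, inserting between Charlie and Delta.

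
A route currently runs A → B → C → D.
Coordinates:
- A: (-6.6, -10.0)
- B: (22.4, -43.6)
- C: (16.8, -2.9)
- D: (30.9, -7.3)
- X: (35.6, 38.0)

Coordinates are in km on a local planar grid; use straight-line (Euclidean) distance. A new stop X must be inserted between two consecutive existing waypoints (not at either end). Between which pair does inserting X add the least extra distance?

between C and D

Added distance for inserting X between each consecutive pair:
A–B: 102.2 km
B–C: 86.6 km
C–D: 75.8 km
Smallest added distance is 75.8 km, inserting between C and D.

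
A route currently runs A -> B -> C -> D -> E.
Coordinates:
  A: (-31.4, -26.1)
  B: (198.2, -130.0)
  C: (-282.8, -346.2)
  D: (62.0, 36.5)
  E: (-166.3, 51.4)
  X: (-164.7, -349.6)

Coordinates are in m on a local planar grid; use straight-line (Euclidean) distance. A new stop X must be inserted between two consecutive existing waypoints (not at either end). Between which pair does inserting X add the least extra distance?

between B and C

Added distance for inserting X between each consecutive pair:
A–B: 522.0 m
B–C: 15.0 m
C–D: 50.8 m
D–E: 620.0 m
Smallest added distance is 15.0 m, inserting between B and C.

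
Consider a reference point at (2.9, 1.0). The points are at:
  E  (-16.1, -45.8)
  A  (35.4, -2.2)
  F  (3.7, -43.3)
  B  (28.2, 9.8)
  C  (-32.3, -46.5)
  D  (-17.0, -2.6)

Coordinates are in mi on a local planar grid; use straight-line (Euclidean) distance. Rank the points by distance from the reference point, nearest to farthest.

D, B, A, F, E, C

Distance from the reference point at (2.9, 1.0) to each:
D (-17.0, -2.6): 20.2 mi
B (28.2, 9.8): 26.8 mi
A (35.4, -2.2): 32.7 mi
F (3.7, -43.3): 44.3 mi
E (-16.1, -45.8): 50.5 mi
C (-32.3, -46.5): 59.1 mi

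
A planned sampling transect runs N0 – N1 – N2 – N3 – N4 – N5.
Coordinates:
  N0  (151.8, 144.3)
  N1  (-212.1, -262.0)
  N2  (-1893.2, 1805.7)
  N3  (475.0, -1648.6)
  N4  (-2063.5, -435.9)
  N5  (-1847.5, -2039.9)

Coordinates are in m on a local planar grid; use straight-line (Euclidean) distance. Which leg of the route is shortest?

N0–N1

Leg distances:
N0→N1: 545.4 m
N1→N2: 2664.9 m
N2→N3: 4188.1 m
N3→N4: 2813.3 m
N4→N5: 1618.5 m
The shortest leg is N0–N1 at 545.4 m.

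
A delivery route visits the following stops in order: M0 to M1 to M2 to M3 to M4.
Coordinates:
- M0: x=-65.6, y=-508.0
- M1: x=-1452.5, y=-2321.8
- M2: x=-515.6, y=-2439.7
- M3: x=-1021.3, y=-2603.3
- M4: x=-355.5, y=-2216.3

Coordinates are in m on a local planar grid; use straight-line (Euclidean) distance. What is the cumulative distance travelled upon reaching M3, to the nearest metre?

3759 m

Leg distances:
M0→M1: 2283.3 m  (cumulative 2283.3 m)
M1→M2: 944.3 m  (cumulative 3227.6 m)
M2→M3: 531.5 m  (cumulative 3759.1 m)
Cumulative distance at M3 ≈ 3759 m.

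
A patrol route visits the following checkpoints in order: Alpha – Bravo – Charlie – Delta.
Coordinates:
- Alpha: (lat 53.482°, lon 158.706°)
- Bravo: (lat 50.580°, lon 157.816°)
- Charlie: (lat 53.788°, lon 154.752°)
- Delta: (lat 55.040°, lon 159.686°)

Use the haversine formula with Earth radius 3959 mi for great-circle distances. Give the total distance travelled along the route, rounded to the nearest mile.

677 mi

Leg distances:
Alpha→Bravo: 204.1 mi  (cumulative 204.1 mi)
Bravo→Charlie: 256.8 mi  (cumulative 460.9 mi)
Charlie→Delta: 216.4 mi  (cumulative 677.2 mi)
Total route length ≈ 677 mi.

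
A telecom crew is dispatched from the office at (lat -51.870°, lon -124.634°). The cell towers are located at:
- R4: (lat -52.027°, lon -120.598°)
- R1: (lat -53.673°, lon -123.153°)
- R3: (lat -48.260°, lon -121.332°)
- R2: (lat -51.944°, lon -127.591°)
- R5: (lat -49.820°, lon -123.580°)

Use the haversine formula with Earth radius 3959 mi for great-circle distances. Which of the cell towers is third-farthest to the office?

Distance to each, sorted:
R3: 289.2 mi
R4: 172.2 mi
R5: 148.9 mi
R1: 139.1 mi
R2: 126.1 mi
The third-farthest is R5 at 148.9 mi.

R5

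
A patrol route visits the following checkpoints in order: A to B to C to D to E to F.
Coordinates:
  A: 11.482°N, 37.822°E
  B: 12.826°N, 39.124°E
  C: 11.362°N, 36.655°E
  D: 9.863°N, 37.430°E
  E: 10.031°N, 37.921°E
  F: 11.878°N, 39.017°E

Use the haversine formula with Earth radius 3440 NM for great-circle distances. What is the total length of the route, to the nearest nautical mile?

541 NM

Leg distances:
A→B: 111.1 NM  (cumulative 111.1 NM)
B→C: 169.5 NM  (cumulative 280.6 NM)
C→D: 101.0 NM  (cumulative 381.6 NM)
D→E: 30.7 NM  (cumulative 412.3 NM)
E→F: 128.3 NM  (cumulative 540.7 NM)
Total route length ≈ 541 NM.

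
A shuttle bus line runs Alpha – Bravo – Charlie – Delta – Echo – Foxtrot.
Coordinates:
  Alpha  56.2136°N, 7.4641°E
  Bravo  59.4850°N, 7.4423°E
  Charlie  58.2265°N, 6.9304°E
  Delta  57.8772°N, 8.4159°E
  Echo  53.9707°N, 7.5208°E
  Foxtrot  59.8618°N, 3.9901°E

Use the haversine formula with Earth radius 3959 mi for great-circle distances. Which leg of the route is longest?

Leg distances:
Alpha→Bravo: 226.0 mi
Bravo→Charlie: 88.9 mi
Charlie→Delta: 59.4 mi
Delta→Echo: 272.1 mi
Echo→Foxtrot: 428.1 mi
The longest leg is Echo–Foxtrot at 428.1 mi.

Echo–Foxtrot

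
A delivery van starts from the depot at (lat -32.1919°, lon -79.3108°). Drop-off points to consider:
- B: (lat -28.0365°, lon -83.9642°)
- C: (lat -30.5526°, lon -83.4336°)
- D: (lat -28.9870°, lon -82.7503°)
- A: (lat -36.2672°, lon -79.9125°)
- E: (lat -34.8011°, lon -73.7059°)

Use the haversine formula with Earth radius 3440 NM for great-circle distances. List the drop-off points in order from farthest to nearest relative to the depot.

B, E, D, A, C

Computing each great-circle distance from (lat -32.1919°, lon -79.3108°):
B (lat -28.0365°, lon -83.9642°): 347.3 NM
E (lat -34.8011°, lon -73.7059°): 321.3 NM
D (lat -28.9870°, lon -82.7503°): 261.9 NM
A (lat -36.2672°, lon -79.9125°): 246.5 NM
C (lat -30.5526°, lon -83.4336°): 233.1 NM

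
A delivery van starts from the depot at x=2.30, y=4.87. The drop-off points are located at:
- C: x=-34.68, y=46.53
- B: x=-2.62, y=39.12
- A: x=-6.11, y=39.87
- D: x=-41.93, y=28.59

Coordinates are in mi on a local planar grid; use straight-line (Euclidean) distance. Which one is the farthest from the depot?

Distances from the depot (x=2.30, y=4.87):
C: 55.7 mi
D: 50.2 mi
A: 36.0 mi
B: 34.6 mi
The farthest is C at 55.7 mi.

C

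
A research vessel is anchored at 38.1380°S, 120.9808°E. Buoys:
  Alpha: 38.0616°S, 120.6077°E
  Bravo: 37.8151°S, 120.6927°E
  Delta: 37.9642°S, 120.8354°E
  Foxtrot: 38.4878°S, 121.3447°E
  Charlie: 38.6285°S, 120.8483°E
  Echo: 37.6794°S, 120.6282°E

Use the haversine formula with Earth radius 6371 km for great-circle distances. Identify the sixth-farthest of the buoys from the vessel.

Delta

Distance to each, sorted:
Echo: 59.6 km
Charlie: 55.8 km
Foxtrot: 50.2 km
Bravo: 43.9 km
Alpha: 33.7 km
Delta: 23.1 km
The sixth-farthest is Delta at 23.1 km.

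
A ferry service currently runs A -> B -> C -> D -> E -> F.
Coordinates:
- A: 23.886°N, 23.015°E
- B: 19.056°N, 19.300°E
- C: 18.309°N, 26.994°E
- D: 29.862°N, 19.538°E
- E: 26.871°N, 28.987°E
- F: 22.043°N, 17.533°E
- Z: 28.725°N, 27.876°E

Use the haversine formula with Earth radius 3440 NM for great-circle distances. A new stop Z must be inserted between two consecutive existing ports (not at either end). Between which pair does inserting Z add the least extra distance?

Added distance for inserting Z between each consecutive pair:
A–B: 781.1 NM
B–C: 934.2 NM
C–D: 264.5 NM
D–E: 37.5 NM
E–F: 125.7 NM
Smallest added distance is 37.5 NM, inserting between D and E.

between D and E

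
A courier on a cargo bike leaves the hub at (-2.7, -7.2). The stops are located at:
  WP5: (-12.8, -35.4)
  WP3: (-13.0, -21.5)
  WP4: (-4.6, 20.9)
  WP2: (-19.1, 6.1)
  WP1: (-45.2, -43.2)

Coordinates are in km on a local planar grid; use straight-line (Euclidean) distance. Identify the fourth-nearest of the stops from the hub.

WP5

Distances from the hub ((-2.7, -7.2)):
WP3: 17.6 km
WP2: 21.1 km
WP4: 28.2 km
WP5: 30.0 km
WP1: 55.7 km
The fourth-nearest is WP5 at 30.0 km.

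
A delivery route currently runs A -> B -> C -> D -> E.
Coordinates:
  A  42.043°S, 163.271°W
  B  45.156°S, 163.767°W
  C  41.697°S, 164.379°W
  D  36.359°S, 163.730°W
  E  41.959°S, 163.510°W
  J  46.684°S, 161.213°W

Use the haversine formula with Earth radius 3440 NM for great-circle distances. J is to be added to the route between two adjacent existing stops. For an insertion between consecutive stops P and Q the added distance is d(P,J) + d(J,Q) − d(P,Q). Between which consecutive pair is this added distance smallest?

between A and B

Added distance for inserting J between each consecutive pair:
A–B: 244.8 NM
B–C: 260.2 NM
C–D: 637.0 NM
D–E: 594.0 NM
Smallest added distance is 244.8 NM, inserting between A and B.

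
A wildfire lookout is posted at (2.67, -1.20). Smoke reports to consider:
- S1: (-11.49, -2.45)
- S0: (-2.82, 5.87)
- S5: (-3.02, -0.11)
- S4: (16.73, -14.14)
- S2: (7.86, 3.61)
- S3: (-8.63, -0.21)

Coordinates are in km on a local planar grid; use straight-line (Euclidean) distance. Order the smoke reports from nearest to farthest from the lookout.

Computing each straight-line distance from (2.67, -1.20):
S5 (-3.02, -0.11): 5.8 km
S2 (7.86, 3.61): 7.1 km
S0 (-2.82, 5.87): 9.0 km
S3 (-8.63, -0.21): 11.3 km
S1 (-11.49, -2.45): 14.2 km
S4 (16.73, -14.14): 19.1 km

S5, S2, S0, S3, S1, S4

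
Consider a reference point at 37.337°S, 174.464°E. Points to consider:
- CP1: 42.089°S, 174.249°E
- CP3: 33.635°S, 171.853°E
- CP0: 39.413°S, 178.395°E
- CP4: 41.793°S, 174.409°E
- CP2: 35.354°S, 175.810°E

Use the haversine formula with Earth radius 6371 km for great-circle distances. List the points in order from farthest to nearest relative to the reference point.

Distances from the reference point:
CP1 42.089°S, 174.249°E: 528.7 km
CP4 41.793°S, 174.409°E: 495.5 km
CP3 33.635°S, 171.853°E: 474.6 km
CP0 39.413°S, 178.395°E: 413.1 km
CP2 35.354°S, 175.810°E: 251.3 km

CP1, CP4, CP3, CP0, CP2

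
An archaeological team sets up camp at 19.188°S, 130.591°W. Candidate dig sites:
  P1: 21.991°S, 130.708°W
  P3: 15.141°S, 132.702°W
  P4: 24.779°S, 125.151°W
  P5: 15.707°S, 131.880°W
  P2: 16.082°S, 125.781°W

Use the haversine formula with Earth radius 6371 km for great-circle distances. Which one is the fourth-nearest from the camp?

Distances from the camp (19.188°S, 130.591°W):
P1: 311.9 km
P5: 410.5 km
P3: 502.8 km
P2: 615.6 km
P4: 837.1 km
The fourth-nearest is P2 at 615.6 km.

P2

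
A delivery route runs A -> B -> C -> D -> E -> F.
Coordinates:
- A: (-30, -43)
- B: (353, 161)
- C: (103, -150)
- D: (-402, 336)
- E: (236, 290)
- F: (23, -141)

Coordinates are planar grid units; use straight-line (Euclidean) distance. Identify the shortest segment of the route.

B–C

Leg distances:
A→B: 433.9
B→C: 399.0
C→D: 700.9
D→E: 639.7
E→F: 480.8
The shortest leg is B–C at 399.0.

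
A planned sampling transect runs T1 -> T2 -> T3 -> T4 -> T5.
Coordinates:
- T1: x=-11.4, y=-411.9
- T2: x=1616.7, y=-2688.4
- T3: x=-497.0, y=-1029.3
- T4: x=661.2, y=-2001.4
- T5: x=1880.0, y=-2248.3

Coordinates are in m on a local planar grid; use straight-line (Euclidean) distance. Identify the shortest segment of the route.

T4–T5

Leg distances:
T1→T2: 2798.8 m
T2→T3: 2687.1 m
T3→T4: 1512.1 m
T4→T5: 1243.6 m
The shortest leg is T4–T5 at 1243.6 m.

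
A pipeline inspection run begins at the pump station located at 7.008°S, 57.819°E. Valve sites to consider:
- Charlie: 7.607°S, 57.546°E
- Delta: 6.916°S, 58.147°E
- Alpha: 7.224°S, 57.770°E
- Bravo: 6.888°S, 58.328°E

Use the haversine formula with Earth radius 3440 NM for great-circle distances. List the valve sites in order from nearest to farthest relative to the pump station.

Computing each great-circle distance from 7.008°S, 57.819°E:
Alpha 7.224°S, 57.770°E: 13.3 NM
Delta 6.916°S, 58.147°E: 20.3 NM
Bravo 6.888°S, 58.328°E: 31.2 NM
Charlie 7.607°S, 57.546°E: 39.5 NM

Alpha, Delta, Bravo, Charlie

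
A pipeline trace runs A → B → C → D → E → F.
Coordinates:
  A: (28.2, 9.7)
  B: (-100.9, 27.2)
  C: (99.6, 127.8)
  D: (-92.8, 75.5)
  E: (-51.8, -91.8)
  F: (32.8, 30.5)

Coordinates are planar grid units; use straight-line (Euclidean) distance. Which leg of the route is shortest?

A–B

Leg distances:
A→B: 130.3
B→C: 224.3
C→D: 199.4
D→E: 172.3
E→F: 148.7
The shortest leg is A–B at 130.3.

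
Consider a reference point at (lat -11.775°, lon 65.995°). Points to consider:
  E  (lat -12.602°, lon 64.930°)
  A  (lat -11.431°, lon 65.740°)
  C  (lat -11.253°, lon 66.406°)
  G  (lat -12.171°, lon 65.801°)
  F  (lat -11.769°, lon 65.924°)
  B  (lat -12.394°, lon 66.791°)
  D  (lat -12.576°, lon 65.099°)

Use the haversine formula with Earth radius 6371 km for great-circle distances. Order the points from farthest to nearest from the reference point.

E, D, B, C, G, A, F

Distances from the reference point:
E (lat -12.602°, lon 64.930°): 147.8 km
D (lat -12.576°, lon 65.099°): 132.0 km
B (lat -12.394°, lon 66.791°): 110.6 km
C (lat -11.253°, lon 66.406°): 73.3 km
G (lat -12.171°, lon 65.801°): 48.8 km
A (lat -11.431°, lon 65.740°): 47.3 km
F (lat -11.769°, lon 65.924°): 7.8 km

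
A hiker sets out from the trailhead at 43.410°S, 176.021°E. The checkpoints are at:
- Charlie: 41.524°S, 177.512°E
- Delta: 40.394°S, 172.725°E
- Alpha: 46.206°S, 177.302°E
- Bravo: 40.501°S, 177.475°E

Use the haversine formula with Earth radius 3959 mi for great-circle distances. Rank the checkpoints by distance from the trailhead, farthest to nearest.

Delta, Bravo, Alpha, Charlie

Distances from the trailhead:
Delta 40.394°S, 172.725°E: 268.6 mi
Bravo 40.501°S, 177.475°E: 214.4 mi
Alpha 46.206°S, 177.302°E: 203.1 mi
Charlie 41.524°S, 177.512°E: 150.9 mi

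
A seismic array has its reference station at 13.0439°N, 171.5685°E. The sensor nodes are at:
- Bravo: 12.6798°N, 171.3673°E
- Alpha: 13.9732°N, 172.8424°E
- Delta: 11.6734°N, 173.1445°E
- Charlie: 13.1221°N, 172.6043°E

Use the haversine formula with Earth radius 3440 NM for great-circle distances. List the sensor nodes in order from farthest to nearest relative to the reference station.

Distance from the reference station at 13.0439°N, 171.5685°E to each:
Delta 11.6734°N, 173.1445°E: 123.7 NM
Alpha 13.9732°N, 172.8424°E: 93.0 NM
Charlie 13.1221°N, 172.6043°E: 60.8 NM
Bravo 12.6798°N, 171.3673°E: 24.8 NM

Delta, Alpha, Charlie, Bravo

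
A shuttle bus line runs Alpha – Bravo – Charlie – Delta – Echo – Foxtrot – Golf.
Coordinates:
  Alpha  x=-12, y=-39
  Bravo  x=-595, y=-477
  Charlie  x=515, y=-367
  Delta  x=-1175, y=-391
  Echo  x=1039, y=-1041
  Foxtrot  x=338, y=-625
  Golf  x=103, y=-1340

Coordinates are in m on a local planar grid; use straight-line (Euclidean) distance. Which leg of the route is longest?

Delta–Echo

Leg distances:
Alpha→Bravo: 729.2 m
Bravo→Charlie: 1115.4 m
Charlie→Delta: 1690.2 m
Delta→Echo: 2307.4 m
Echo→Foxtrot: 815.1 m
Foxtrot→Golf: 752.6 m
The longest leg is Delta–Echo at 2307.4 m.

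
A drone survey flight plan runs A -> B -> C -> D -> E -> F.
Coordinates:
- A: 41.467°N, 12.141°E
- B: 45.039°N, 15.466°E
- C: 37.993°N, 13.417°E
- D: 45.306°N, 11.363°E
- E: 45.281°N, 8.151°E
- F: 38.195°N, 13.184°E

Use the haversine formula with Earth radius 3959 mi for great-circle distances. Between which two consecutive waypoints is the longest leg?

E–F

Leg distances:
A→B: 298.1 mi
B→C: 498.2 mi
C→D: 516.3 mi
D→E: 156.1 mi
E→F: 553.9 mi
The longest leg is E–F at 553.9 mi.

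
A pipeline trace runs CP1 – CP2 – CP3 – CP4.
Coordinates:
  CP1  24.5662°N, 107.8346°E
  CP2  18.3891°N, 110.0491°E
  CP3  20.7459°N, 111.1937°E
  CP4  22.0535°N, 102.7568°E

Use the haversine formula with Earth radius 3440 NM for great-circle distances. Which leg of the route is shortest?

CP2–CP3

Leg distances:
CP1→CP2: 390.9 NM
CP2→CP3: 155.6 NM
CP3→CP4: 478.0 NM
The shortest leg is CP2–CP3 at 155.6 NM.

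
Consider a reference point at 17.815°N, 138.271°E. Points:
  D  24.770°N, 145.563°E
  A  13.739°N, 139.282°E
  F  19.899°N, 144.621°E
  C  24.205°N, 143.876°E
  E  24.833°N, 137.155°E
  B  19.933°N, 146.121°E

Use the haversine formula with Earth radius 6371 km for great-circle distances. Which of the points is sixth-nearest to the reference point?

D

Distance to each, sorted:
A: 466.0 km
F: 707.2 km
E: 788.9 km
B: 858.7 km
C: 918.1 km
D: 1080.6 km
The sixth-nearest is D at 1080.6 km.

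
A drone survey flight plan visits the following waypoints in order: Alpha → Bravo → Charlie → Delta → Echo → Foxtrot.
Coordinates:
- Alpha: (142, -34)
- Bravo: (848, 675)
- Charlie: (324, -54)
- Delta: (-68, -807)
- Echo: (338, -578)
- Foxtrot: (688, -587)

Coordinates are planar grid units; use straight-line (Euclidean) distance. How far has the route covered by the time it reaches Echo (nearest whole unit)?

Leg distances:
Alpha→Bravo: 1000.6  (cumulative 1000.6)
Bravo→Charlie: 897.8  (cumulative 1898.3)
Charlie→Delta: 848.9  (cumulative 2747.3)
Delta→Echo: 466.1  (cumulative 3213.4)
Cumulative distance at Echo ≈ 3213.

3213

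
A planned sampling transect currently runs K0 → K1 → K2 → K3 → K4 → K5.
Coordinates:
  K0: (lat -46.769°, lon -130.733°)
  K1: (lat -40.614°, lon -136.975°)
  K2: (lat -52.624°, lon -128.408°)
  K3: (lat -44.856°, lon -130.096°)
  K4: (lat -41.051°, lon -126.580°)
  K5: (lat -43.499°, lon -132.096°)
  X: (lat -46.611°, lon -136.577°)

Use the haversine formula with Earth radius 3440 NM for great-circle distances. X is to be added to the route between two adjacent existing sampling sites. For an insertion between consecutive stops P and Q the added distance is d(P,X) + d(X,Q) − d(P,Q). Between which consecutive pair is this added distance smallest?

Added distance for inserting X between each consecutive pair:
K0–K1: 143.4 NM
K1–K2: 39.2 NM
K2–K3: 300.4 NM
K3–K4: 561.5 NM
K4–K5: 526.8 NM
Smallest added distance is 39.2 NM, inserting between K1 and K2.

between K1 and K2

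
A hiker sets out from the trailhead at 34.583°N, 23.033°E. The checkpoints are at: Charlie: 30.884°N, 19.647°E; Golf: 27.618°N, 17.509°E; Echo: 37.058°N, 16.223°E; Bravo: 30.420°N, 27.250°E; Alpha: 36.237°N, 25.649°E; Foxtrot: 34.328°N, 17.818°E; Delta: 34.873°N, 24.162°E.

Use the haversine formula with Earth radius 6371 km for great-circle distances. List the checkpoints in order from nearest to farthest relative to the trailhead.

Delta, Alpha, Foxtrot, Charlie, Bravo, Echo, Golf

Computing each great-circle distance from 34.583°N, 23.033°E:
Delta 34.873°N, 24.162°E: 108.1 km
Alpha 36.237°N, 25.649°E: 300.0 km
Foxtrot 34.328°N, 17.818°E: 478.9 km
Charlie 30.884°N, 19.647°E: 519.0 km
Bravo 30.420°N, 27.250°E: 608.7 km
Echo 37.058°N, 16.223°E: 672.6 km
Golf 27.618°N, 17.509°E: 935.8 km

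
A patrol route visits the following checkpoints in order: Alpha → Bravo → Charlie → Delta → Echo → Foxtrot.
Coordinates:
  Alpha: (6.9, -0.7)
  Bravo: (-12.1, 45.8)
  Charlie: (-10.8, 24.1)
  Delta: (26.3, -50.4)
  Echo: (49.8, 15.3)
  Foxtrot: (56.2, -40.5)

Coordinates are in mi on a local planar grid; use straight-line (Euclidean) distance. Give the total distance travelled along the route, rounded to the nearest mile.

281 mi

Leg distances:
Alpha→Bravo: 50.2 mi  (cumulative 50.2 mi)
Bravo→Charlie: 21.7 mi  (cumulative 72.0 mi)
Charlie→Delta: 83.2 mi  (cumulative 155.2 mi)
Delta→Echo: 69.8 mi  (cumulative 225.0 mi)
Echo→Foxtrot: 56.2 mi  (cumulative 281.1 mi)
Total route length ≈ 281 mi.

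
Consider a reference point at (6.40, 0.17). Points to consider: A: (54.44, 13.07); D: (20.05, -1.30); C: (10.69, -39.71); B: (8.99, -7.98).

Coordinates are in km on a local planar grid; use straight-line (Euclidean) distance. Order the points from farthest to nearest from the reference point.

Computing each straight-line distance from (6.40, 0.17):
A (54.44, 13.07): 49.7 km
C (10.69, -39.71): 40.1 km
D (20.05, -1.30): 13.7 km
B (8.99, -7.98): 8.6 km

A, C, D, B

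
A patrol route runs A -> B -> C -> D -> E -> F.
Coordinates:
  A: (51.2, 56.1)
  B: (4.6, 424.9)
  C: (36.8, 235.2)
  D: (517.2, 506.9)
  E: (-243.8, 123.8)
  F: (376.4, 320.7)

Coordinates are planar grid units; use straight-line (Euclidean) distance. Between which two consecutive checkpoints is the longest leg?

Leg distances:
A→B: 371.7
B→C: 192.4
C→D: 551.9
D→E: 852.0
E→F: 650.7
The longest leg is D–E at 852.0.

D–E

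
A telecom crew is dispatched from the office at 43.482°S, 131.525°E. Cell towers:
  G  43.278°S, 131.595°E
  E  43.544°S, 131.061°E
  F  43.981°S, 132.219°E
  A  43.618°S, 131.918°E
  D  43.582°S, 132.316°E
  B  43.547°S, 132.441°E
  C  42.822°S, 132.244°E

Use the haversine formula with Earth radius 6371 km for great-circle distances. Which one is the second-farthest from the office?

F

Distances from the office (43.482°S, 131.525°E):
C: 93.7 km
F: 78.7 km
B: 74.2 km
D: 64.7 km
E: 38.0 km
A: 35.1 km
G: 23.4 km
The second-farthest is F at 78.7 km.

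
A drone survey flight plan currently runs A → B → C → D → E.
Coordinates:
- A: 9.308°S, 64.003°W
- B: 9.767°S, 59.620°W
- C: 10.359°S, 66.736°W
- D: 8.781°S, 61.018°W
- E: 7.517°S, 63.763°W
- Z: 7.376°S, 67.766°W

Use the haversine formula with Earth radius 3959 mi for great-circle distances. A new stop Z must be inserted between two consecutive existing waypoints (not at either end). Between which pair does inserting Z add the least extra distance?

Added distance for inserting Z between each consecutive pair:
A–B: 570.0 mi
B–C: 312.5 mi
C–D: 284.9 mi
D–E: 539.1 mi
Smallest added distance is 284.9 mi, inserting between C and D.

between C and D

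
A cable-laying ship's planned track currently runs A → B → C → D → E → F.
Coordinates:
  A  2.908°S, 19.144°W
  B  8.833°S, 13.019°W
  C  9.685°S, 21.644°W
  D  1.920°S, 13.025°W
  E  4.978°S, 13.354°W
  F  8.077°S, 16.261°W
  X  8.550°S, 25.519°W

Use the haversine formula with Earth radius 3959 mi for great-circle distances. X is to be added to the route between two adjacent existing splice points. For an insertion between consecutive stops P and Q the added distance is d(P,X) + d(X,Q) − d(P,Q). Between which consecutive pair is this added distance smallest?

between C and D

Added distance for inserting X between each consecutive pair:
A–B: 853.3 mi
B–C: 538.6 mi
C–D: 450.5 mi
D–E: 1631.5 mi
E–F: 1211.4 mi
Smallest added distance is 450.5 mi, inserting between C and D.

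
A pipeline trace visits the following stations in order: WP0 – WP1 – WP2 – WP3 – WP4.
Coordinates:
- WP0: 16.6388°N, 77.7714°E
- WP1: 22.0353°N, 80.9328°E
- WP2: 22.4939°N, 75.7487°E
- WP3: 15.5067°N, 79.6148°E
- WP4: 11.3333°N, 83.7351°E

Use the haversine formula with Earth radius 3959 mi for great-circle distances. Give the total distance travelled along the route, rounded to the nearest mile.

1704 mi

Leg distances:
WP0→WP1: 426.0 mi  (cumulative 426.0 mi)
WP1→WP2: 333.0 mi  (cumulative 759.0 mi)
WP2→WP3: 544.8 mi  (cumulative 1303.8 mi)
WP3→WP4: 399.8 mi  (cumulative 1703.5 mi)
Total route length ≈ 1704 mi.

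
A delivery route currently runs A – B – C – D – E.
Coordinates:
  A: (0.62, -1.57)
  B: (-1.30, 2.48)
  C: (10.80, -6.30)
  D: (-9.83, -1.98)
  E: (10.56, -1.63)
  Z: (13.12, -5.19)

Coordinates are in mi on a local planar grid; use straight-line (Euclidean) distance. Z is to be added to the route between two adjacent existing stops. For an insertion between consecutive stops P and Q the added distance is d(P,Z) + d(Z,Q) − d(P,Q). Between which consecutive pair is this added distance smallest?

Added distance for inserting Z between each consecutive pair:
A–B: 24.9 mi
B–C: 4.0 mi
C–D: 4.7 mi
D–E: 7.2 mi
Smallest added distance is 4.0 mi, inserting between B and C.

between B and C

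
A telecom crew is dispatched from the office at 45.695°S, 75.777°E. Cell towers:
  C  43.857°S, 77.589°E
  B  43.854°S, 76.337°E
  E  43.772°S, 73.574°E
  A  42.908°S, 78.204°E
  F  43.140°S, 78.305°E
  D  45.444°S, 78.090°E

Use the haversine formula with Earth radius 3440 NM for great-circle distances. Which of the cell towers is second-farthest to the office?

Distances from the office (45.695°S, 75.777°E):
A: 197.1 NM
F: 187.8 NM
E: 148.8 NM
C: 134.7 NM
B: 113.1 NM
D: 98.4 NM
The second-farthest is F at 187.8 NM.

F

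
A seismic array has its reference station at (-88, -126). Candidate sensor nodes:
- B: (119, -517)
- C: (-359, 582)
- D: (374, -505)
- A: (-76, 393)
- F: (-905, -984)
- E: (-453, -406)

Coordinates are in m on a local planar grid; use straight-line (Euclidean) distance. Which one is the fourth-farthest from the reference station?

Distances from the reference station ((-88, -126)):
F: 1184.8 m
C: 758.1 m
D: 597.6 m
A: 519.1 m
E: 460.0 m
B: 442.4 m
The fourth-farthest is A at 519.1 m.

A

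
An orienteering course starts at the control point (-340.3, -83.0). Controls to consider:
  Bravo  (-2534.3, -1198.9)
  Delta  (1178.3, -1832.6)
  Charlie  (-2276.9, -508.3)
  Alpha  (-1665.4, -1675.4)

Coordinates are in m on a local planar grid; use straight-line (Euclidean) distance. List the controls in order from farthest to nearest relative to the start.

Bravo, Delta, Alpha, Charlie

Distances from the start:
Bravo (-2534.3, -1198.9): 2461.5 m
Delta (1178.3, -1832.6): 2316.7 m
Alpha (-1665.4, -1675.4): 2071.6 m
Charlie (-2276.9, -508.3): 1982.8 m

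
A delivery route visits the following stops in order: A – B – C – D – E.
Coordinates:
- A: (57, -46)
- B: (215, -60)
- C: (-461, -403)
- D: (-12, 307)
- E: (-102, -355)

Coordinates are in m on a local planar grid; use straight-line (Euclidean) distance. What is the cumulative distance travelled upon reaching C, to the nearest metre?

917 m

Leg distances:
A→B: 158.6 m  (cumulative 158.6 m)
B→C: 758.0 m  (cumulative 916.7 m)
Cumulative distance at C ≈ 917 m.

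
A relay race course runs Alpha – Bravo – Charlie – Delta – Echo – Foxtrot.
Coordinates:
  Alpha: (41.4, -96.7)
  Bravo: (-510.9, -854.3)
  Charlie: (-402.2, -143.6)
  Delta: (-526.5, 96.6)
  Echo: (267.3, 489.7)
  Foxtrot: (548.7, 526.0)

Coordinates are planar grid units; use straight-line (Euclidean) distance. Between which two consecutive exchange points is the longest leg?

Alpha–Bravo

Leg distances:
Alpha→Bravo: 937.5
Bravo→Charlie: 719.0
Charlie→Delta: 270.5
Delta→Echo: 885.8
Echo→Foxtrot: 283.7
The longest leg is Alpha–Bravo at 937.5.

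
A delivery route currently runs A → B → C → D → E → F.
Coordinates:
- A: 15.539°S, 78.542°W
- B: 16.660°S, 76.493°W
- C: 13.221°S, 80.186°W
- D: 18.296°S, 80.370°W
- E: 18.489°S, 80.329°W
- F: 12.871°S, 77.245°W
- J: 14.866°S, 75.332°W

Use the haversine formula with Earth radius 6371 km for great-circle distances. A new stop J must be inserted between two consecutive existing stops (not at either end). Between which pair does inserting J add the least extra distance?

Added distance for inserting J between each consecutive pair:
A–B: 335.6 km
B–C: 238.6 km
C–D: 648.4 km
D–E: 1304.0 km
E–F: 264.0 km
Smallest added distance is 238.6 km, inserting between B and C.

between B and C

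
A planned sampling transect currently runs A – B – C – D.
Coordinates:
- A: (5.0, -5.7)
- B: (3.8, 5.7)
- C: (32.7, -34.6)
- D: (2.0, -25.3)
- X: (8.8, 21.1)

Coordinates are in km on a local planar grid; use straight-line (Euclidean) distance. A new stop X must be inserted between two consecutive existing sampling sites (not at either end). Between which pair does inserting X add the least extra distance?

Added distance for inserting X between each consecutive pair:
A–B: 31.8 km
B–C: 27.2 km
C–D: 75.4 km
Smallest added distance is 27.2 km, inserting between B and C.

between B and C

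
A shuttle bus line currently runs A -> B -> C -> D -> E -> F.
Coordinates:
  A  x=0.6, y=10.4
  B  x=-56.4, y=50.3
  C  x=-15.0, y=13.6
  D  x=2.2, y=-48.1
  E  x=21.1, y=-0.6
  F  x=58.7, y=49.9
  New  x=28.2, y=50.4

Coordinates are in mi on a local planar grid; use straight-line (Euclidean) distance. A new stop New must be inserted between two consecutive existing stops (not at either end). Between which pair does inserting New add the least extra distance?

between E and F

Added distance for inserting New between each consecutive pair:
A–B: 63.6 mi
B–C: 86.0 mi
C–D: 94.6 mi
D–E: 102.2 mi
E–F: 19.0 mi
Smallest added distance is 19.0 mi, inserting between E and F.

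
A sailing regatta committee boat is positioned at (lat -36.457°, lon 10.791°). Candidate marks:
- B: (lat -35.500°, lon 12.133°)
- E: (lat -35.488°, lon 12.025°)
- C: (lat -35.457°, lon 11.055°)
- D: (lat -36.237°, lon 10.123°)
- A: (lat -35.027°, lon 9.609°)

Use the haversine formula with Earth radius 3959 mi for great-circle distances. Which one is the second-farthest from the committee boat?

B

Distance to each, sorted:
A: 119.0 mi
B: 100.0 mi
E: 96.1 mi
C: 70.7 mi
D: 40.2 mi
The second-farthest is B at 100.0 mi.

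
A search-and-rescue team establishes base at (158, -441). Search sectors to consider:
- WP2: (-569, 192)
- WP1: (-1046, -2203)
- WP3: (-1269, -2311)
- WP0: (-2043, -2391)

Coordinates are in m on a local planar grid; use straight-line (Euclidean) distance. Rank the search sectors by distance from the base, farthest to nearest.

WP0, WP3, WP1, WP2

Distances from the base:
WP0 (-2043, -2391): 2940.6 m
WP3 (-1269, -2311): 2352.3 m
WP1 (-1046, -2203): 2134.1 m
WP2 (-569, 192): 964.0 m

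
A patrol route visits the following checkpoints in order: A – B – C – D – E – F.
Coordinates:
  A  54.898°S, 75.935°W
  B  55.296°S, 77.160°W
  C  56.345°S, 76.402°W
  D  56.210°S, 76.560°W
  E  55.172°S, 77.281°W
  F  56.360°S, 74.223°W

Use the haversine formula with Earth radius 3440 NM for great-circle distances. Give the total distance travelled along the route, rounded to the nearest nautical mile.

318 NM

Leg distances:
A→B: 48.4 NM  (cumulative 48.4 NM)
B→C: 68.0 NM  (cumulative 116.4 NM)
C→D: 9.7 NM  (cumulative 126.0 NM)
D→E: 66.9 NM  (cumulative 193.0 NM)
E→F: 125.5 NM  (cumulative 318.5 NM)
Total route length ≈ 318 NM.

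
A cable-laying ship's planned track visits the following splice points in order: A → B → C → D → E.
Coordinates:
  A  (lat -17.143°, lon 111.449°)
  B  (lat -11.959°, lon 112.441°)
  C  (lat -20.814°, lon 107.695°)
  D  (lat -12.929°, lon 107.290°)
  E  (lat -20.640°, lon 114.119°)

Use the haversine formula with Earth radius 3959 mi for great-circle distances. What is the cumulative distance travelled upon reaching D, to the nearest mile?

Leg distances:
A→B: 364.3 mi  (cumulative 364.3 mi)
B→C: 687.8 mi  (cumulative 1052.1 mi)
C→D: 545.5 mi  (cumulative 1597.6 mi)
Cumulative distance at D ≈ 1598 mi.

1598 mi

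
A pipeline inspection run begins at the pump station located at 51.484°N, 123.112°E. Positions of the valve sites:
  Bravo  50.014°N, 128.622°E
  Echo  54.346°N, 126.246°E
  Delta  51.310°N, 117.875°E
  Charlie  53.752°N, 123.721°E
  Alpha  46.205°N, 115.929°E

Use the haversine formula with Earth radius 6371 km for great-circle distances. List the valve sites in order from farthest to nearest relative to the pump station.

Alpha, Bravo, Echo, Delta, Charlie

Distances from the pump station:
Alpha 46.205°N, 115.929°E: 787.2 km
Bravo 50.014°N, 128.622°E: 420.6 km
Echo 54.346°N, 126.246°E: 381.3 km
Delta 51.310°N, 117.875°E: 363.8 km
Charlie 53.752°N, 123.721°E: 255.5 km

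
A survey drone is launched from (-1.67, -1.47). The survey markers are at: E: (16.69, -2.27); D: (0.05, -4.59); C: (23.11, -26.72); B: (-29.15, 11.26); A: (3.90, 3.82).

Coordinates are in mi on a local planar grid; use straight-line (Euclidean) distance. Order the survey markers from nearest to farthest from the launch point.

Distances from the launch point:
D (0.05, -4.59): 3.6 mi
A (3.90, 3.82): 7.7 mi
E (16.69, -2.27): 18.4 mi
B (-29.15, 11.26): 30.3 mi
C (23.11, -26.72): 35.4 mi

D, A, E, B, C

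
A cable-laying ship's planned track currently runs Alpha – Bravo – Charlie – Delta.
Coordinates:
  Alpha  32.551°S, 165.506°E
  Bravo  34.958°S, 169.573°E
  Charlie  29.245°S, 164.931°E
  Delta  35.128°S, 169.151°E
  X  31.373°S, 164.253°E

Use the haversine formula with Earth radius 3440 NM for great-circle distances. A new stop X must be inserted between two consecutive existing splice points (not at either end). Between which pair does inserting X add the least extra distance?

Added distance for inserting X between each consecutive pair:
Alpha–Bravo: 189.3 NM
Bravo–Charlie: 59.4 NM
Charlie–Delta: 53.0 NM
Smallest added distance is 53.0 NM, inserting between Charlie and Delta.

between Charlie and Delta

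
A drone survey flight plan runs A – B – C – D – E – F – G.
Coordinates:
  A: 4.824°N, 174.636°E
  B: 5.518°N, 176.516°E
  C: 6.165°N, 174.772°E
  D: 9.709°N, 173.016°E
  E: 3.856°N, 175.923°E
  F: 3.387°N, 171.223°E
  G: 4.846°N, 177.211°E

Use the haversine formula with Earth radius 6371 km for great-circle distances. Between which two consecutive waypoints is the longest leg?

D–E

Leg distances:
A→B: 222.0 km
B→C: 205.9 km
C→D: 439.0 km
D→E: 725.6 km
E→F: 524.2 km
F→G: 683.6 km
The longest leg is D–E at 725.6 km.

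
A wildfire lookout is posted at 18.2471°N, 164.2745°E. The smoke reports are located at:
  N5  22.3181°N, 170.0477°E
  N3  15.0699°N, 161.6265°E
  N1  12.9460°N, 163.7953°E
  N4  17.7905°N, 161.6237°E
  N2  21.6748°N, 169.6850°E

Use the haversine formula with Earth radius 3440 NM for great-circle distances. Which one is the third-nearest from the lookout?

Distances from the lookout (18.2471°N, 164.2745°E):
N4: 153.8 NM
N3: 244.1 NM
N1: 319.5 NM
N2: 368.1 NM
N5: 406.7 NM
The third-nearest is N1 at 319.5 NM.

N1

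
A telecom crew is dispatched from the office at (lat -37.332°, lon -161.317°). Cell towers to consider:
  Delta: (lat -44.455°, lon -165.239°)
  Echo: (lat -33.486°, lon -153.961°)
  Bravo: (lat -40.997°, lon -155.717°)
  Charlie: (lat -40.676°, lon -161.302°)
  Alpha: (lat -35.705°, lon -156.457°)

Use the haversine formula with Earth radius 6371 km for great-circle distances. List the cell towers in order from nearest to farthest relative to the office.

Distances from the office:
Charlie (lat -40.676°, lon -161.302°): 371.8 km
Alpha (lat -35.705°, lon -156.457°): 470.4 km
Bravo (lat -40.997°, lon -155.717°): 631.6 km
Echo (lat -33.486°, lon -153.961°): 791.6 km
Delta (lat -44.455°, lon -165.239°): 857.6 km

Charlie, Alpha, Bravo, Echo, Delta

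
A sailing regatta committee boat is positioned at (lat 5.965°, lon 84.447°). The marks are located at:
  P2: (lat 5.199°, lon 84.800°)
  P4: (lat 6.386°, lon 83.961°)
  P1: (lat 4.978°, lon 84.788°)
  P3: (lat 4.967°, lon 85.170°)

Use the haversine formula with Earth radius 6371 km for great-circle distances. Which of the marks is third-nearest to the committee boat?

P1

Distances from the committee boat ((lat 5.965°, lon 84.447°)):
P4: 71.3 km
P2: 93.7 km
P1: 116.1 km
P3: 136.8 km
The third-nearest is P1 at 116.1 km.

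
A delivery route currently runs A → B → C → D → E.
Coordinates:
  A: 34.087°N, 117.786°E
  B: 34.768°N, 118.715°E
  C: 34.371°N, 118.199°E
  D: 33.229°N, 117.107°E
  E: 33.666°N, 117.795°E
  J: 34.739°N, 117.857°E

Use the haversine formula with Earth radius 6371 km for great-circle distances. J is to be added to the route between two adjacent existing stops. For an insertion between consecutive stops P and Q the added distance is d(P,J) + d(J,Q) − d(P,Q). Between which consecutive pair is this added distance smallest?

between A and B

Added distance for inserting J between each consecutive pair:
A–B: 37.3 km
B–C: 65.3 km
C–D: 70.9 km
D–E: 220.8 km
Smallest added distance is 37.3 km, inserting between A and B.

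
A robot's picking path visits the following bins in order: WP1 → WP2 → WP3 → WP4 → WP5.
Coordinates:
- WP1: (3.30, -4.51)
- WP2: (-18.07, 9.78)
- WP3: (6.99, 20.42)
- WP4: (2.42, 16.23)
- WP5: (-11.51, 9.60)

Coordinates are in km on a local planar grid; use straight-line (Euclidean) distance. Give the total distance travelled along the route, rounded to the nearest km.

Leg distances:
WP1→WP2: 25.7 km  (cumulative 25.7 km)
WP2→WP3: 27.2 km  (cumulative 52.9 km)
WP3→WP4: 6.2 km  (cumulative 59.1 km)
WP4→WP5: 15.4 km  (cumulative 74.6 km)
Total route length ≈ 75 km.

75 km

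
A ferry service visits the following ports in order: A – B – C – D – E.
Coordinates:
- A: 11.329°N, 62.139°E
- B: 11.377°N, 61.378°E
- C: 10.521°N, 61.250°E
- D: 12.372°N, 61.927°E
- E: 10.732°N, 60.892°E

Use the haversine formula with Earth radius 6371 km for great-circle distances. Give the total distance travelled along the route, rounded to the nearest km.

Leg distances:
A→B: 83.1 km  (cumulative 83.1 km)
B→C: 96.2 km  (cumulative 179.3 km)
C→D: 218.6 km  (cumulative 398.0 km)
D→E: 214.4 km  (cumulative 612.4 km)
Total route length ≈ 612 km.

612 km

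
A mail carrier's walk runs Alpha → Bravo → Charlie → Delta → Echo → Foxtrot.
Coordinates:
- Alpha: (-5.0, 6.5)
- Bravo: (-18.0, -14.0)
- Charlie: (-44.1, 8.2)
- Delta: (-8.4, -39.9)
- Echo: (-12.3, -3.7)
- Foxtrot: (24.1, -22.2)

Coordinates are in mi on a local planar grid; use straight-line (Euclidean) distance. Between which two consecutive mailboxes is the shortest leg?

Alpha–Bravo

Leg distances:
Alpha→Bravo: 24.3 mi
Bravo→Charlie: 34.3 mi
Charlie→Delta: 59.9 mi
Delta→Echo: 36.4 mi
Echo→Foxtrot: 40.8 mi
The shortest leg is Alpha–Bravo at 24.3 mi.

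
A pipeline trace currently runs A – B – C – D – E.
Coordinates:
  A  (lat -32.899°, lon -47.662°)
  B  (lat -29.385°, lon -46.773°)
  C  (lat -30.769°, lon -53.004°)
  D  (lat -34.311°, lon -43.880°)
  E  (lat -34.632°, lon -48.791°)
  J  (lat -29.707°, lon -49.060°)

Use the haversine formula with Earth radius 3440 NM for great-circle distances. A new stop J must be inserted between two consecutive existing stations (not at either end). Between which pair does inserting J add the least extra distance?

between B and C

Added distance for inserting J between each consecutive pair:
A–B: 109.8 NM
B–C: 1.1 NM
C–D: 88.0 NM
D–E: 434.1 NM
Smallest added distance is 1.1 NM, inserting between B and C.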